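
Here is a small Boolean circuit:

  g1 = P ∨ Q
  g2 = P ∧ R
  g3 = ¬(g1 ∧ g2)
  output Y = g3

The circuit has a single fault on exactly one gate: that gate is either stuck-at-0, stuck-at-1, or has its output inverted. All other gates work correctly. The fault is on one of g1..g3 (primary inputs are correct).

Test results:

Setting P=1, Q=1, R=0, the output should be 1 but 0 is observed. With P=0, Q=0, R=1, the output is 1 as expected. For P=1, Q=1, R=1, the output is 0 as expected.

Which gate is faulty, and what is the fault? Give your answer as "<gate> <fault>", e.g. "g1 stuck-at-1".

g2 stuck-at-1

Fault-free values for test 1 (P=1, Q=1, R=0): g1=1, g2=0, g3=1, giving Y=1. Observed 0.
Test 1: faults giving observed 0 are {g2 stuck-at-1, g2 inverted output, g3 stuck-at-0, g3 inverted output}.
Test 2 (P=0, Q=0, R=1): fault-free g1=0, g2=0, g3=1 → 1; observed 1. Eliminates g3 stuck-at-0, g3 inverted output.
Test 3 (P=1, Q=1, R=1): fault-free g1=1, g2=1, g3=0 → 0; observed 0. Eliminates g2 inverted output.
Only g2 stuck-at-1 is consistent with every test.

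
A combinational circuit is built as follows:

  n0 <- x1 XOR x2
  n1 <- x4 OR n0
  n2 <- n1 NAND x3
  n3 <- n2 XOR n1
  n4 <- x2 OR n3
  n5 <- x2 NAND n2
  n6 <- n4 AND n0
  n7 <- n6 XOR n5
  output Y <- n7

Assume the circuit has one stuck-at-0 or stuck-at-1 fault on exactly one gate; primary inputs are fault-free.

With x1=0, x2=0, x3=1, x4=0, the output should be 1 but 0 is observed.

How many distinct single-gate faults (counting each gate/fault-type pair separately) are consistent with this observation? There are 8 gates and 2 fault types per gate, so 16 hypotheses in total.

Fault-free: n0=0, n1=0, n2=1, n3=1, n4=1, n5=1, n6=0, n7=1 → 1. Observed 0.
  n0: stuck-at-1 ✓; others ✗
  n1: none of the 2 fault types match ✗
  n2: none of the 2 fault types match ✗
  n3: none of the 2 fault types match ✗
  n4: none of the 2 fault types match ✗
  n5: stuck-at-0 ✓; others ✗
  n6: stuck-at-1 ✓; others ✗
  n7: stuck-at-0 ✓; others ✗
Consistent faults: {n0 stuck-at-1, n5 stuck-at-0, n6 stuck-at-1, n7 stuck-at-0} — 4 in all.

4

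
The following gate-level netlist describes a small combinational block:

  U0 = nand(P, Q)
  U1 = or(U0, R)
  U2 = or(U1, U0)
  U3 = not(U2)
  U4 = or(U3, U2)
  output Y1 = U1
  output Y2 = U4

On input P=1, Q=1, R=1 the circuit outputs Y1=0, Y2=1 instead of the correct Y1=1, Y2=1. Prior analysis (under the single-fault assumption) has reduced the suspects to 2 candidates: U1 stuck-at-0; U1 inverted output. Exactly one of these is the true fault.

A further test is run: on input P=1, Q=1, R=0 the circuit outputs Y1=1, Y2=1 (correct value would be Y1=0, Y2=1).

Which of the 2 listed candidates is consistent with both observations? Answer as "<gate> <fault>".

U1 inverted output

Evaluate each candidate on input P=1, Q=1, R=0:
  U1 stuck-at-0: U0=0, U1=0 [stuck-at-0], U2=0, U3=1, U4=1 → Y1=0, Y2=1 — eliminated
  U1 inverted output: U0=0, U1=1 [inverted output], U2=1, U3=0, U4=1 → Y1=1, Y2=1 — matches
Only U1 inverted output reproduces the observed Y1=1, Y2=1.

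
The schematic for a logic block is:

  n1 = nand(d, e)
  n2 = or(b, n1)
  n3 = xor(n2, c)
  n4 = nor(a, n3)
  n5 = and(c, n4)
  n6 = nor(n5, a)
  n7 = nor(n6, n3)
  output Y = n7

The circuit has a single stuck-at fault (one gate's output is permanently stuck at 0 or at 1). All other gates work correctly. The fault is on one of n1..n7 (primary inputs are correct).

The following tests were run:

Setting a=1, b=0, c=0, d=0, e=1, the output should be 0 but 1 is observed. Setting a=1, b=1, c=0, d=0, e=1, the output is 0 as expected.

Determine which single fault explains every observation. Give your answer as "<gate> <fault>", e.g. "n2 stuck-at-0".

Fault-free values for test 1 (a=1, b=0, c=0, d=0, e=1): n1=1, n2=1, n3=1, n4=0, n5=0, n6=0, n7=0, giving Y=0. Observed 1.
Test 1: faults giving observed 1 are {n1 stuck-at-0, n2 stuck-at-0, n3 stuck-at-0, n7 stuck-at-1}.
Test 2 (a=1, b=1, c=0, d=0, e=1): fault-free n1=1, n2=1, n3=1, n4=0, n5=0, n6=0, n7=0 → 0; observed 0. Eliminates n2 stuck-at-0, n3 stuck-at-0, n7 stuck-at-1.
Only n1 stuck-at-0 is consistent with every test.

n1 stuck-at-0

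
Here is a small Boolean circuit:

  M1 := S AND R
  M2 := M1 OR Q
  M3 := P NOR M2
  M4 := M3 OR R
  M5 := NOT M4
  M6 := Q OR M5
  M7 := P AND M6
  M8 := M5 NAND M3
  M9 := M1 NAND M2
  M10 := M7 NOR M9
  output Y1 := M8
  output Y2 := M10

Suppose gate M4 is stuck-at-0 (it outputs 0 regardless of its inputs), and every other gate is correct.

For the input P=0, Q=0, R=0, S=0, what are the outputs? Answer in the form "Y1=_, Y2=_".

Propagate with M4 forced: M1=0, M2=0, M3=1, M4=0 [stuck-at-0], M5=1, M6=1, M7=0, M8=0, M9=1, M10=0.
So the outputs are Y1=0, Y2=0. (Without the fault they would be Y1=1, Y2=0.)

Y1=0, Y2=0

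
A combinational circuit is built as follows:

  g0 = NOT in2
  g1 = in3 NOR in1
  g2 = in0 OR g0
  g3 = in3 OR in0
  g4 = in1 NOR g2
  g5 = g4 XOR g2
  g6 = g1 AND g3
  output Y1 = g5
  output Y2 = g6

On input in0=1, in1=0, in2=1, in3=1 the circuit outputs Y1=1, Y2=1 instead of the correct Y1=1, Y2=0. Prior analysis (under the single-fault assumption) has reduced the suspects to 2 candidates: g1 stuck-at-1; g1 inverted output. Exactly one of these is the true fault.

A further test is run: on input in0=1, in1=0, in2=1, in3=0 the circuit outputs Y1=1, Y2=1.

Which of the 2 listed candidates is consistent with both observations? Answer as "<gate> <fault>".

g1 stuck-at-1

Evaluate each candidate on input in0=1, in1=0, in2=1, in3=0:
  g1 stuck-at-1: g0=0, g1=1 [stuck-at-1], g2=1, g3=1, g4=0, g5=1, g6=1 → Y1=1, Y2=1 — matches
  g1 inverted output: g0=0, g1=0 [inverted output], g2=1, g3=1, g4=0, g5=1, g6=0 → Y1=1, Y2=0 — eliminated
Only g1 stuck-at-1 reproduces the observed Y1=1, Y2=1.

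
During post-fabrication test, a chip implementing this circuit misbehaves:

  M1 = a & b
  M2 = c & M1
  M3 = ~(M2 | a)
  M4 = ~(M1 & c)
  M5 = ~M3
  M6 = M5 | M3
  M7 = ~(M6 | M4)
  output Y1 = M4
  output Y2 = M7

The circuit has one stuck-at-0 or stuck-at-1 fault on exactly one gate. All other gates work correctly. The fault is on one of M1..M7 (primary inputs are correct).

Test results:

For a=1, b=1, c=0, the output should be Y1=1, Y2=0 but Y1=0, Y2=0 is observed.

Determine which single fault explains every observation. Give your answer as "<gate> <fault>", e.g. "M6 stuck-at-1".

M4 stuck-at-0

Fault-free values for test 1 (a=1, b=1, c=0): M1=1, M2=0, M3=0, M4=1, M5=1, M6=1, M7=0, giving Y1=1, Y2=0. Observed Y1=0, Y2=0.
Test 1: faults giving observed Y1=0, Y2=0 are {M4 stuck-at-0}.
Only M4 stuck-at-0 is consistent with every test.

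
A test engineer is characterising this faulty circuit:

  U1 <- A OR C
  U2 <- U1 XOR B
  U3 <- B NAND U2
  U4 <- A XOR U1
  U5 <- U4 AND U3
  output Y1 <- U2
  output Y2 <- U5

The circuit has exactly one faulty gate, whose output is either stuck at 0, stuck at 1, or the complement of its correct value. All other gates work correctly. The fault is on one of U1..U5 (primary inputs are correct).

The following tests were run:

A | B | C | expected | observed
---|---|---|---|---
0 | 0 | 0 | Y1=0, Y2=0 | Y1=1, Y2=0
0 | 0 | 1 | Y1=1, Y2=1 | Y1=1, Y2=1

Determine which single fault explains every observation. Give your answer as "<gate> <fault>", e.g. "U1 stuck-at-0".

U2 stuck-at-1

Fault-free values for test 1 (A=0, B=0, C=0): U1=0, U2=0, U3=1, U4=0, U5=0, giving Y1=0, Y2=0. Observed Y1=1, Y2=0.
Test 1: faults giving observed Y1=1, Y2=0 are {U2 stuck-at-1, U2 inverted output}.
Test 2 (A=0, B=0, C=1): fault-free U1=1, U2=1, U3=1, U4=1, U5=1 → Y1=1, Y2=1; observed Y1=1, Y2=1. Eliminates U2 inverted output.
Only U2 stuck-at-1 is consistent with every test.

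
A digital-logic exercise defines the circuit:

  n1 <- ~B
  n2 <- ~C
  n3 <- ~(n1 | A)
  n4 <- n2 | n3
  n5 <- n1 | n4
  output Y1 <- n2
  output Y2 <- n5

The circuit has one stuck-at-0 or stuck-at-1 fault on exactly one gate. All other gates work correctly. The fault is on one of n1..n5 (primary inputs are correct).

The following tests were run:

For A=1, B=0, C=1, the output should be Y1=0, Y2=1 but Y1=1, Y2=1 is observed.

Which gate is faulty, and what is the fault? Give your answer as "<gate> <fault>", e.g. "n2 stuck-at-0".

n2 stuck-at-1

Fault-free values for test 1 (A=1, B=0, C=1): n1=1, n2=0, n3=0, n4=0, n5=1, giving Y1=0, Y2=1. Observed Y1=1, Y2=1.
Test 1: faults giving observed Y1=1, Y2=1 are {n2 stuck-at-1}.
Only n2 stuck-at-1 is consistent with every test.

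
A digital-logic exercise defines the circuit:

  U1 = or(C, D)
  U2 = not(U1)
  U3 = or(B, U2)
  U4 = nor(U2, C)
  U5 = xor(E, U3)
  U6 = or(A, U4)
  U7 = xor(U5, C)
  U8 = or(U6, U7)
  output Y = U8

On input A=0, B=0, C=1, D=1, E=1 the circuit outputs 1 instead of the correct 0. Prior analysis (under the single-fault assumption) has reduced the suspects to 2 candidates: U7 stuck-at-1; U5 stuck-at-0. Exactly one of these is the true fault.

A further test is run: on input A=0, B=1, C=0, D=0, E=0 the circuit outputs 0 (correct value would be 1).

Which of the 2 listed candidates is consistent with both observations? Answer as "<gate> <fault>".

Evaluate each candidate on input A=0, B=1, C=0, D=0, E=0:
  U7 stuck-at-1: U1=0, U2=1, U3=1, U4=0, U5=1, U6=0, U7=1 [stuck-at-1], U8=1 → 1 — eliminated
  U5 stuck-at-0: U1=0, U2=1, U3=1, U4=0, U5=0 [stuck-at-0], U6=0, U7=0, U8=0 → 0 — matches
Only U5 stuck-at-0 reproduces the observed 0.

U5 stuck-at-0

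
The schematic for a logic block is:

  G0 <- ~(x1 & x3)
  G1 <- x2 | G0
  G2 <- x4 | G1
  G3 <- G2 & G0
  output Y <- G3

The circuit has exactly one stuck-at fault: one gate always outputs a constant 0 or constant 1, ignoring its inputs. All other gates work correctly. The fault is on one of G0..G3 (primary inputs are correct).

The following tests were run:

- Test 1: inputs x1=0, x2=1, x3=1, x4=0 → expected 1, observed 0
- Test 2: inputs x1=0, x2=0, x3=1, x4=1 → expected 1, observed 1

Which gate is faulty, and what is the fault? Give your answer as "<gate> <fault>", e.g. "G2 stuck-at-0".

Fault-free values for test 1 (x1=0, x2=1, x3=1, x4=0): G0=1, G1=1, G2=1, G3=1, giving Y=1. Observed 0.
Test 1: faults giving observed 0 are {G0 stuck-at-0, G1 stuck-at-0, G2 stuck-at-0, G3 stuck-at-0}.
Test 2 (x1=0, x2=0, x3=1, x4=1): fault-free G0=1, G1=1, G2=1, G3=1 → 1; observed 1. Eliminates G0 stuck-at-0, G2 stuck-at-0, G3 stuck-at-0.
Only G1 stuck-at-0 is consistent with every test.

G1 stuck-at-0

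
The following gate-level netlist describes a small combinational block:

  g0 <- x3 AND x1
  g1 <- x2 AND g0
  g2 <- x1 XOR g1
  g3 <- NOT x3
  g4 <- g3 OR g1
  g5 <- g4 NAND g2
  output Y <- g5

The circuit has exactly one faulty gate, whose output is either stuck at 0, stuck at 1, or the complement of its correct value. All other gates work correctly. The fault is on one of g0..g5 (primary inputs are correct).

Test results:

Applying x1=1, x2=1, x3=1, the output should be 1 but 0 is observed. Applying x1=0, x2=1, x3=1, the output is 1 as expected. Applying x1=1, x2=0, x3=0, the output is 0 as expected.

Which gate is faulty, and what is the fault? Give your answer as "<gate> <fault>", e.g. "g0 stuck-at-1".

g2 stuck-at-1

Fault-free values for test 1 (x1=1, x2=1, x3=1): g0=1, g1=1, g2=0, g3=0, g4=1, g5=1, giving Y=1. Observed 0.
Test 1: faults giving observed 0 are {g2 stuck-at-1, g2 inverted output, g5 stuck-at-0, g5 inverted output}.
Test 2 (x1=0, x2=1, x3=1): fault-free g0=0, g1=0, g2=0, g3=0, g4=0, g5=1 → 1; observed 1. Eliminates g5 stuck-at-0, g5 inverted output.
Test 3 (x1=1, x2=0, x3=0): fault-free g0=0, g1=0, g2=1, g3=1, g4=1, g5=0 → 0; observed 0. Eliminates g2 inverted output.
Only g2 stuck-at-1 is consistent with every test.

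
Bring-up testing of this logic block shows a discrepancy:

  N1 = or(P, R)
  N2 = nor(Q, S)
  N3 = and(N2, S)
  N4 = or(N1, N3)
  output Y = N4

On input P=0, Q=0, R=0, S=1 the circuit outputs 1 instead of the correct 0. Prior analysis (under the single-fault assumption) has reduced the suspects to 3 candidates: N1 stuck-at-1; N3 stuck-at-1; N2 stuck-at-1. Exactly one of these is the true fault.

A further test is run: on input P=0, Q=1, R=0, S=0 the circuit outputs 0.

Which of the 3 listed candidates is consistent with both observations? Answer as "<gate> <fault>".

N2 stuck-at-1

Evaluate each candidate on input P=0, Q=1, R=0, S=0:
  N1 stuck-at-1: N1=1 [stuck-at-1], N2=0, N3=0, N4=1 → 1 — eliminated
  N3 stuck-at-1: N1=0, N2=0, N3=1 [stuck-at-1], N4=1 → 1 — eliminated
  N2 stuck-at-1: N1=0, N2=1 [stuck-at-1], N3=0, N4=0 → 0 — matches
Only N2 stuck-at-1 reproduces the observed 0.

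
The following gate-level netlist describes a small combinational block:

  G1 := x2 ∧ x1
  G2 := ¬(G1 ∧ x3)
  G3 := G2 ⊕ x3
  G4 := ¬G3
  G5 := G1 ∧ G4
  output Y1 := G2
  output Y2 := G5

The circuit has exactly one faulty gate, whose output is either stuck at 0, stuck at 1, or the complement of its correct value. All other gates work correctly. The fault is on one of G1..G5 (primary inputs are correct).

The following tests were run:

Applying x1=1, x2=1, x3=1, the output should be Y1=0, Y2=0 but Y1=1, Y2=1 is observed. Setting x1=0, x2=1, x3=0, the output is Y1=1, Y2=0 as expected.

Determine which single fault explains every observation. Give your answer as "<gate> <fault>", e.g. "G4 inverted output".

Fault-free values for test 1 (x1=1, x2=1, x3=1): G1=1, G2=0, G3=1, G4=0, G5=0, giving Y1=0, Y2=0. Observed Y1=1, Y2=1.
Test 1: faults giving observed Y1=1, Y2=1 are {G2 stuck-at-1, G2 inverted output}.
Test 2 (x1=0, x2=1, x3=0): fault-free G1=0, G2=1, G3=1, G4=0, G5=0 → Y1=1, Y2=0; observed Y1=1, Y2=0. Eliminates G2 inverted output.
Only G2 stuck-at-1 is consistent with every test.

G2 stuck-at-1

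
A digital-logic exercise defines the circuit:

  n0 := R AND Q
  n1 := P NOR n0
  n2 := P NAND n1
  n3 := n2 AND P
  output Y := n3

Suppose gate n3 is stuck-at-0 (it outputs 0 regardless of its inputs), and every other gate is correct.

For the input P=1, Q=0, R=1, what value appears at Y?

0

Propagate with n3 forced: n0=0, n1=0, n2=1, n3=0 [stuck-at-0].
So Y = 0. (Without the fault it would be 1.)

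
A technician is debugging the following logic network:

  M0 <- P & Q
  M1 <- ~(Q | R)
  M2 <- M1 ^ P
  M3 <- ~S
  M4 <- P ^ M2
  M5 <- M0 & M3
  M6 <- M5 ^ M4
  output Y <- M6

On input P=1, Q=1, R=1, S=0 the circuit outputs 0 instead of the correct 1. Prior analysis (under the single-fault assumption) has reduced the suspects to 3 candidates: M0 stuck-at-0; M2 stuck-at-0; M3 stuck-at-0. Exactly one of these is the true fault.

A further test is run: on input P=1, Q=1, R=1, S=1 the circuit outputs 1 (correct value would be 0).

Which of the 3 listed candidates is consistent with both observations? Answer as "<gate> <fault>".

Evaluate each candidate on input P=1, Q=1, R=1, S=1:
  M0 stuck-at-0: M0=0 [stuck-at-0], M1=0, M2=1, M3=0, M4=0, M5=0, M6=0 → 0 — eliminated
  M2 stuck-at-0: M0=1, M1=0, M2=0 [stuck-at-0], M3=0, M4=1, M5=0, M6=1 → 1 — matches
  M3 stuck-at-0: M0=1, M1=0, M2=1, M3=0 [stuck-at-0], M4=0, M5=0, M6=0 → 0 — eliminated
Only M2 stuck-at-0 reproduces the observed 1.

M2 stuck-at-0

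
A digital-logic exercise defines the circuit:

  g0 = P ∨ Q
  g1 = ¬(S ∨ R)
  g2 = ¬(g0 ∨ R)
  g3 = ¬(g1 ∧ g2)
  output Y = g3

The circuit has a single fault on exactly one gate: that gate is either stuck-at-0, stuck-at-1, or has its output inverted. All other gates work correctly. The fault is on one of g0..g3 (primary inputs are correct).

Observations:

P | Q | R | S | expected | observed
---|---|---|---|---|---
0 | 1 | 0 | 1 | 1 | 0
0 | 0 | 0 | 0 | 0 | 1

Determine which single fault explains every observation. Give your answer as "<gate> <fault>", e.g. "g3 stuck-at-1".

g3 inverted output

Fault-free values for test 1 (P=0, Q=1, R=0, S=1): g0=1, g1=0, g2=0, g3=1, giving Y=1. Observed 0.
Test 1: faults giving observed 0 are {g3 stuck-at-0, g3 inverted output}.
Test 2 (P=0, Q=0, R=0, S=0): fault-free g0=0, g1=1, g2=1, g3=0 → 0; observed 1. Eliminates g3 stuck-at-0.
Only g3 inverted output is consistent with every test.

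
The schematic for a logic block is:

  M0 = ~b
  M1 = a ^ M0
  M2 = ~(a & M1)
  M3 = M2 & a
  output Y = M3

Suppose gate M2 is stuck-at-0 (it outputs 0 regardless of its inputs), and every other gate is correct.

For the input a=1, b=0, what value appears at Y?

0

Propagate with M2 forced: M0=1, M1=0, M2=0 [stuck-at-0], M3=0.
So Y = 0. (Without the fault it would be 1.)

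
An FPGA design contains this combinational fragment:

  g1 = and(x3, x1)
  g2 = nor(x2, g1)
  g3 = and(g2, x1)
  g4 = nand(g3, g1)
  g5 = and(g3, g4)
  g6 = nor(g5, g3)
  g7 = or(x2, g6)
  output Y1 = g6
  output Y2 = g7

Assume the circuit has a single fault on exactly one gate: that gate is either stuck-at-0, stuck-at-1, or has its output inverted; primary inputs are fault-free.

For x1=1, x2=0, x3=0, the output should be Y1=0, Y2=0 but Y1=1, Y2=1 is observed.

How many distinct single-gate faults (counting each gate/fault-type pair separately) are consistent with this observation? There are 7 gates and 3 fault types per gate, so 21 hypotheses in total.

Fault-free: g1=0, g2=1, g3=1, g4=1, g5=1, g6=0, g7=0 → Y1=0, Y2=0. Observed Y1=1, Y2=1.
  g1: stuck-at-1, inverted output ✓; others ✗
  g2: stuck-at-0, inverted output ✓; others ✗
  g3: stuck-at-0, inverted output ✓; others ✗
  g4: none of the 3 fault types match ✗
  g5: none of the 3 fault types match ✗
  g6: stuck-at-1, inverted output ✓; others ✗
  g7: none of the 3 fault types match ✗
Consistent faults: {g1 stuck-at-1, g1 inverted output, g2 stuck-at-0, g2 inverted output, g3 stuck-at-0, g3 inverted output, g6 stuck-at-1, g6 inverted output} — 8 in all.

8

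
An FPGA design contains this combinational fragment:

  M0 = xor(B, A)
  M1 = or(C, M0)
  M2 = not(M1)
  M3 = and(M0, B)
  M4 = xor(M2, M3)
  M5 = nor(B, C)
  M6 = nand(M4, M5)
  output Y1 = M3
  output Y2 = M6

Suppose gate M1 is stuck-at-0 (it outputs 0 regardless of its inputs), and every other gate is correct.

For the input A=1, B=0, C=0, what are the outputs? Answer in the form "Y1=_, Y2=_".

Y1=0, Y2=0

Propagate with M1 forced: M0=1, M1=0 [stuck-at-0], M2=1, M3=0, M4=1, M5=1, M6=0.
So the outputs are Y1=0, Y2=0. (Without the fault they would be Y1=0, Y2=1.)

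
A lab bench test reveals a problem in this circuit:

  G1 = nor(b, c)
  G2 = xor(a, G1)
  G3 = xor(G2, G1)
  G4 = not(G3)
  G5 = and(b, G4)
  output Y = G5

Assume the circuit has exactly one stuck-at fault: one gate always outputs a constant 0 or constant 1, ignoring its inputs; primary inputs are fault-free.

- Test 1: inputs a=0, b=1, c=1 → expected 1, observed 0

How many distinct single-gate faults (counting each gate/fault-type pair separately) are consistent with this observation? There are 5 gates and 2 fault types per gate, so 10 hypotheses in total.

Fault-free: G1=0, G2=0, G3=0, G4=1, G5=1 → 1. Observed 0.
  G1 stuck-at-0: output 1 ✗
  G1 stuck-at-1: output 1 ✗
  G2 stuck-at-0: output 1 ✗
  G2 stuck-at-1: output 0 ✓
  G3 stuck-at-0: output 1 ✗
  G3 stuck-at-1: output 0 ✓
  G4 stuck-at-0: output 0 ✓
  G4 stuck-at-1: output 1 ✗
  G5 stuck-at-0: output 0 ✓
  G5 stuck-at-1: output 1 ✗
Consistent faults: {G2 stuck-at-1, G3 stuck-at-1, G4 stuck-at-0, G5 stuck-at-0} — 4 in all.

4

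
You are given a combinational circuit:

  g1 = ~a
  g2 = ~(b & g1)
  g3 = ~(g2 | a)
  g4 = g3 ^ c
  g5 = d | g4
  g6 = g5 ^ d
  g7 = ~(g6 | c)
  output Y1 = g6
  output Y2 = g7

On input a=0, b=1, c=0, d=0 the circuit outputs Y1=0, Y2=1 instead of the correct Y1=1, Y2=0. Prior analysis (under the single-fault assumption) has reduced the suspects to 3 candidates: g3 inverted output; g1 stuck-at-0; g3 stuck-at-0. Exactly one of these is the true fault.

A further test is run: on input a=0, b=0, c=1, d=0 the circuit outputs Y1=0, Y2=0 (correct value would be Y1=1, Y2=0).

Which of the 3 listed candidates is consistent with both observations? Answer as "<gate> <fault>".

g3 inverted output

Evaluate each candidate on input a=0, b=0, c=1, d=0:
  g3 inverted output: g1=1, g2=1, g3=1 [inverted output], g4=0, g5=0, g6=0, g7=0 → Y1=0, Y2=0 — matches
  g1 stuck-at-0: g1=0 [stuck-at-0], g2=1, g3=0, g4=1, g5=1, g6=1, g7=0 → Y1=1, Y2=0 — eliminated
  g3 stuck-at-0: g1=1, g2=1, g3=0 [stuck-at-0], g4=1, g5=1, g6=1, g7=0 → Y1=1, Y2=0 — eliminated
Only g3 inverted output reproduces the observed Y1=0, Y2=0.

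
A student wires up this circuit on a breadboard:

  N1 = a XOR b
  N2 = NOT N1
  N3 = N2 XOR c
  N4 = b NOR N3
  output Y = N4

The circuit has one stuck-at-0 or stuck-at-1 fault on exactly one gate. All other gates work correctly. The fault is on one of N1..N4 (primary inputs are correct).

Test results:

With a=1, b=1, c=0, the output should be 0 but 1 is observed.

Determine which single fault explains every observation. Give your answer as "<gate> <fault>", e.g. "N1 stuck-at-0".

N4 stuck-at-1

Fault-free values for test 1 (a=1, b=1, c=0): N1=0, N2=1, N3=1, N4=0, giving Y=0. Observed 1.
Test 1: faults giving observed 1 are {N4 stuck-at-1}.
Only N4 stuck-at-1 is consistent with every test.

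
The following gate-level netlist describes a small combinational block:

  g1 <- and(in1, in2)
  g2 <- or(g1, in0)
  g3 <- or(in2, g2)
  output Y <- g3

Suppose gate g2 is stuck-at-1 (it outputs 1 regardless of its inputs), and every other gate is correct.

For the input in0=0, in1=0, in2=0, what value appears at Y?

Propagate with g2 forced: g1=0, g2=1 [stuck-at-1], g3=1.
So Y = 1. (Without the fault it would be 0.)

1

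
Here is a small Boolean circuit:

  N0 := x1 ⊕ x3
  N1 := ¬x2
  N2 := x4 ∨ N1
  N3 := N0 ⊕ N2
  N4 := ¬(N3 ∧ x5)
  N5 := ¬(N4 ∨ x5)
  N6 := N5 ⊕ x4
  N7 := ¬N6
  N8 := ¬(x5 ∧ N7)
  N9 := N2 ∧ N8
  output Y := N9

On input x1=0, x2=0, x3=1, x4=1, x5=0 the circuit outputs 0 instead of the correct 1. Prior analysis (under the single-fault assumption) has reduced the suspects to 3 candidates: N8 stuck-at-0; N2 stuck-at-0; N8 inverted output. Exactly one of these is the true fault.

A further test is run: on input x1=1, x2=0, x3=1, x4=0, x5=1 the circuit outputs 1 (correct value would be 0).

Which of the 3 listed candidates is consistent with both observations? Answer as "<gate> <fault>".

N8 inverted output

Evaluate each candidate on input x1=1, x2=0, x3=1, x4=0, x5=1:
  N8 stuck-at-0: N0=0, N1=1, N2=1, N3=1, N4=0, N5=0, N6=0, N7=1, N8=0 [stuck-at-0], N9=0 → 0 — eliminated
  N2 stuck-at-0: N0=0, N1=1, N2=0 [stuck-at-0], N3=0, N4=1, N5=0, N6=0, N7=1, N8=0, N9=0 → 0 — eliminated
  N8 inverted output: N0=0, N1=1, N2=1, N3=1, N4=0, N5=0, N6=0, N7=1, N8=1 [inverted output], N9=1 → 1 — matches
Only N8 inverted output reproduces the observed 1.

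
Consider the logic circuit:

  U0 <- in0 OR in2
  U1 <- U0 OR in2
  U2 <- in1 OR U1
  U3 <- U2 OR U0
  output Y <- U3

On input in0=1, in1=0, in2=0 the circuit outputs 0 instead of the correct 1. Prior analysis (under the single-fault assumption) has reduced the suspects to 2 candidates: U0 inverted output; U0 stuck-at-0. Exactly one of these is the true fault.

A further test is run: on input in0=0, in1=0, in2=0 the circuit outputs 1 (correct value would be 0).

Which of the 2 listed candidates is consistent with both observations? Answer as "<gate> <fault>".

U0 inverted output

Evaluate each candidate on input in0=0, in1=0, in2=0:
  U0 inverted output: U0=1 [inverted output], U1=1, U2=1, U3=1 → 1 — matches
  U0 stuck-at-0: U0=0 [stuck-at-0], U1=0, U2=0, U3=0 → 0 — eliminated
Only U0 inverted output reproduces the observed 1.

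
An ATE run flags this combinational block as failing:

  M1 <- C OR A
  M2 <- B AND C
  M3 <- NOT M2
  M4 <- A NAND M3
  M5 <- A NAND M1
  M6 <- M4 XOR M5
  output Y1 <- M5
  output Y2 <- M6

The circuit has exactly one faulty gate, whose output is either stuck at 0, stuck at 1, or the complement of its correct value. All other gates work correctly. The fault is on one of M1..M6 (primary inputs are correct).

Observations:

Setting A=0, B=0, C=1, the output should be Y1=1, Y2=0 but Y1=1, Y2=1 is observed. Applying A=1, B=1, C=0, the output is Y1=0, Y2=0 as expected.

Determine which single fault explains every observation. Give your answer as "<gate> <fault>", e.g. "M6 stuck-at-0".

Fault-free values for test 1 (A=0, B=0, C=1): M1=1, M2=0, M3=1, M4=1, M5=1, M6=0, giving Y1=1, Y2=0. Observed Y1=1, Y2=1.
Test 1: faults giving observed Y1=1, Y2=1 are {M4 stuck-at-0, M4 inverted output, M6 stuck-at-1, M6 inverted output}.
Test 2 (A=1, B=1, C=0): fault-free M1=1, M2=0, M3=1, M4=0, M5=0, M6=0 → Y1=0, Y2=0; observed Y1=0, Y2=0. Eliminates M4 inverted output, M6 stuck-at-1, M6 inverted output.
Only M4 stuck-at-0 is consistent with every test.

M4 stuck-at-0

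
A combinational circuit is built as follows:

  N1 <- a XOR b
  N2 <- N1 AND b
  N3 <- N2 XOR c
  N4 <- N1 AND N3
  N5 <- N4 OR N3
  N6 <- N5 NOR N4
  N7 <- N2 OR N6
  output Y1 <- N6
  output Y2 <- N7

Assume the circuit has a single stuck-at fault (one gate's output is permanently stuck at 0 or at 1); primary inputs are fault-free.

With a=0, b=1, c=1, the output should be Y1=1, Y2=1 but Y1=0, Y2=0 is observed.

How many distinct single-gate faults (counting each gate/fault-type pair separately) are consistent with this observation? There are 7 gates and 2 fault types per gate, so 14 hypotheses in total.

2

Fault-free: N1=1, N2=1, N3=0, N4=0, N5=0, N6=1, N7=1 → Y1=1, Y2=1. Observed Y1=0, Y2=0.
  N1 stuck-at-0: output Y1=0, Y2=0 ✓
  N1 stuck-at-1: output Y1=1, Y2=1 ✗
  N2 stuck-at-0: output Y1=0, Y2=0 ✓
  N2 stuck-at-1: output Y1=1, Y2=1 ✗
  N3 stuck-at-0: output Y1=1, Y2=1 ✗
  N3 stuck-at-1: output Y1=0, Y2=1 ✗
  N4 stuck-at-0: output Y1=1, Y2=1 ✗
  N4 stuck-at-1: output Y1=0, Y2=1 ✗
  N5 stuck-at-0: output Y1=1, Y2=1 ✗
  N5 stuck-at-1: output Y1=0, Y2=1 ✗
  N6 stuck-at-0: output Y1=0, Y2=1 ✗
  N6 stuck-at-1: output Y1=1, Y2=1 ✗
  N7 stuck-at-0: output Y1=1, Y2=0 ✗
  N7 stuck-at-1: output Y1=1, Y2=1 ✗
Consistent faults: {N1 stuck-at-0, N2 stuck-at-0} — 2 in all.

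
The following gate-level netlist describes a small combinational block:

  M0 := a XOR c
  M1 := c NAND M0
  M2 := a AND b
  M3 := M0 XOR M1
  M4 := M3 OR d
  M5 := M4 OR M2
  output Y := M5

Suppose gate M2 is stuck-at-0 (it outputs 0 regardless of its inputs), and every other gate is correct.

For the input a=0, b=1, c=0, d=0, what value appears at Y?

Propagate with M2 forced: M0=0, M1=1, M2=0 [stuck-at-0], M3=1, M4=1, M5=1.
So Y = 1. (Same as the fault-free value — the fault is masked on this input.)

1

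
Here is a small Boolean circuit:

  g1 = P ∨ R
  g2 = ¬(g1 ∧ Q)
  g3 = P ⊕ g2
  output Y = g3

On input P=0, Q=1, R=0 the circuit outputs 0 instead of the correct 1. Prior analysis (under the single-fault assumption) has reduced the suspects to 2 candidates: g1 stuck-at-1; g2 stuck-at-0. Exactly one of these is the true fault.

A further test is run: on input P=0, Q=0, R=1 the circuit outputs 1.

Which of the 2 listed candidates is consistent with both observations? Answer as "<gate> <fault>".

g1 stuck-at-1

Evaluate each candidate on input P=0, Q=0, R=1:
  g1 stuck-at-1: g1=1 [stuck-at-1], g2=1, g3=1 → 1 — matches
  g2 stuck-at-0: g1=1, g2=0 [stuck-at-0], g3=0 → 0 — eliminated
Only g1 stuck-at-1 reproduces the observed 1.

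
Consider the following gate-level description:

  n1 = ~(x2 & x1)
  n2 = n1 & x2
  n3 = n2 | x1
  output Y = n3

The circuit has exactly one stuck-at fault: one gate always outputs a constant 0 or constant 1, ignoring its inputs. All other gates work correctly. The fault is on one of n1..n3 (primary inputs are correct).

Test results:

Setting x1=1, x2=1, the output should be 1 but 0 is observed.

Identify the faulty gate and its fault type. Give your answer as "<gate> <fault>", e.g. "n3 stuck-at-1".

Fault-free values for test 1 (x1=1, x2=1): n1=0, n2=0, n3=1, giving Y=1. Observed 0.
Test 1: faults giving observed 0 are {n3 stuck-at-0}.
Only n3 stuck-at-0 is consistent with every test.

n3 stuck-at-0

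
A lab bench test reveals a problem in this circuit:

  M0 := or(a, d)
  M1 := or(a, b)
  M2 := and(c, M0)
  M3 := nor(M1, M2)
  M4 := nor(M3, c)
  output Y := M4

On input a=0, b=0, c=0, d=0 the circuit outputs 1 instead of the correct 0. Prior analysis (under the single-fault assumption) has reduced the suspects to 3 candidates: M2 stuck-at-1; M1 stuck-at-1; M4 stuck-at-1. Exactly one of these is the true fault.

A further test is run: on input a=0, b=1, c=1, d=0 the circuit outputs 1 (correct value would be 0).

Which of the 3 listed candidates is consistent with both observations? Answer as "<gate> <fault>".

M4 stuck-at-1

Evaluate each candidate on input a=0, b=1, c=1, d=0:
  M2 stuck-at-1: M0=0, M1=1, M2=1 [stuck-at-1], M3=0, M4=0 → 0 — eliminated
  M1 stuck-at-1: M0=0, M1=1 [stuck-at-1], M2=0, M3=0, M4=0 → 0 — eliminated
  M4 stuck-at-1: M0=0, M1=1, M2=0, M3=0, M4=1 [stuck-at-1] → 1 — matches
Only M4 stuck-at-1 reproduces the observed 1.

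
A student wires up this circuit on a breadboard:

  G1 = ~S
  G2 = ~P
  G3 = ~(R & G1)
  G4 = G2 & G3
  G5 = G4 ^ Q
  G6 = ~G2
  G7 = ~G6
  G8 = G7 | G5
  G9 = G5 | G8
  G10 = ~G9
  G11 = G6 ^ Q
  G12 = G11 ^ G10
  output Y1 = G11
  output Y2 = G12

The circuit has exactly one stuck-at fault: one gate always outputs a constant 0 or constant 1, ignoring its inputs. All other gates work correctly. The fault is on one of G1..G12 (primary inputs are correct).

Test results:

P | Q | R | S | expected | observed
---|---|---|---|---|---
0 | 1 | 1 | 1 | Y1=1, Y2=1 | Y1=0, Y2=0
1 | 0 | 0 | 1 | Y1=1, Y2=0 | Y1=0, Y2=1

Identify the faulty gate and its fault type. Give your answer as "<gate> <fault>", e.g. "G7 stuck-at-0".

G11 stuck-at-0

Fault-free values for test 1 (P=0, Q=1, R=1, S=1): G1=0, G2=1, G3=1, G4=1, G5=0, G6=0, G7=1, G8=1, G9=1, G10=0, G11=1, G12=1, giving Y1=1, Y2=1. Observed Y1=0, Y2=0.
Test 1: faults giving observed Y1=0, Y2=0 are {G2 stuck-at-0, G11 stuck-at-0}.
Test 2 (P=1, Q=0, R=0, S=1): fault-free G1=0, G2=0, G3=1, G4=0, G5=0, G6=1, G7=0, G8=0, G9=0, G10=1, G11=1, G12=0 → Y1=1, Y2=0; observed Y1=0, Y2=1. Eliminates G2 stuck-at-0.
Only G11 stuck-at-0 is consistent with every test.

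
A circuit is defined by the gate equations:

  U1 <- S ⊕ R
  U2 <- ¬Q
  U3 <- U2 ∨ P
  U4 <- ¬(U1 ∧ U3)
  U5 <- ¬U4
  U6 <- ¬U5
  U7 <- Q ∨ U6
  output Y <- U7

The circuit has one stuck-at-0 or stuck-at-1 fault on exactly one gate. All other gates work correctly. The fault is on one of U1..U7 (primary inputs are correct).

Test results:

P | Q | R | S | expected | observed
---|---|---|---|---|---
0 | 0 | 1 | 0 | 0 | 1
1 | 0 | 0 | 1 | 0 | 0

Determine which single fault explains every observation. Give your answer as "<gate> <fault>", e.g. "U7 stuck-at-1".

U2 stuck-at-0

Fault-free values for test 1 (P=0, Q=0, R=1, S=0): U1=1, U2=1, U3=1, U4=0, U5=1, U6=0, U7=0, giving Y=0. Observed 1.
Test 1: faults giving observed 1 are {U1 stuck-at-0, U2 stuck-at-0, U3 stuck-at-0, U4 stuck-at-1, U5 stuck-at-0, U6 stuck-at-1, U7 stuck-at-1}.
Test 2 (P=1, Q=0, R=0, S=1): fault-free U1=1, U2=1, U3=1, U4=0, U5=1, U6=0, U7=0 → 0; observed 0. Eliminates U1 stuck-at-0, U3 stuck-at-0, U4 stuck-at-1, U5 stuck-at-0, U6 stuck-at-1, U7 stuck-at-1.
Only U2 stuck-at-0 is consistent with every test.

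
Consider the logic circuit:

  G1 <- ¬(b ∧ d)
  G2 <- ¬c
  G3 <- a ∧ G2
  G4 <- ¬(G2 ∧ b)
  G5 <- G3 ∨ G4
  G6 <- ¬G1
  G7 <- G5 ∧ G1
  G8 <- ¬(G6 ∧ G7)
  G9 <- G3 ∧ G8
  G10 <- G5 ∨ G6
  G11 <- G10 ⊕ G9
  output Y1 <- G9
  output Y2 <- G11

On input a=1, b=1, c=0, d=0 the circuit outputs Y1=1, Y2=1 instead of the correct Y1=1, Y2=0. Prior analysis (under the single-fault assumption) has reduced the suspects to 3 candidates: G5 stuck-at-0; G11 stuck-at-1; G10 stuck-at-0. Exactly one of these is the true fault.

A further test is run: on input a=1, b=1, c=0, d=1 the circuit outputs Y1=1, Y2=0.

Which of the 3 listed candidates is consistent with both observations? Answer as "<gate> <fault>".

G5 stuck-at-0

Evaluate each candidate on input a=1, b=1, c=0, d=1:
  G5 stuck-at-0: G1=0, G2=1, G3=1, G4=0, G5=0 [stuck-at-0], G6=1, G7=0, G8=1, G9=1, G10=1, G11=0 → Y1=1, Y2=0 — matches
  G11 stuck-at-1: G1=0, G2=1, G3=1, G4=0, G5=1, G6=1, G7=0, G8=1, G9=1, G10=1, G11=1 [stuck-at-1] → Y1=1, Y2=1 — eliminated
  G10 stuck-at-0: G1=0, G2=1, G3=1, G4=0, G5=1, G6=1, G7=0, G8=1, G9=1, G10=0 [stuck-at-0], G11=1 → Y1=1, Y2=1 — eliminated
Only G5 stuck-at-0 reproduces the observed Y1=1, Y2=0.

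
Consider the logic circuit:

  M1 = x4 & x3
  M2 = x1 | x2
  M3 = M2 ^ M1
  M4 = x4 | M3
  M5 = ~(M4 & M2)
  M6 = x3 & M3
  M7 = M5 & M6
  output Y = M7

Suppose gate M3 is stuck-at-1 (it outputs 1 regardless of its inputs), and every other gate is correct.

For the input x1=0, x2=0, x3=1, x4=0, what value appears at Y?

1

Propagate with M3 forced: M1=0, M2=0, M3=1 [stuck-at-1], M4=1, M5=1, M6=1, M7=1.
So Y = 1. (Without the fault it would be 0.)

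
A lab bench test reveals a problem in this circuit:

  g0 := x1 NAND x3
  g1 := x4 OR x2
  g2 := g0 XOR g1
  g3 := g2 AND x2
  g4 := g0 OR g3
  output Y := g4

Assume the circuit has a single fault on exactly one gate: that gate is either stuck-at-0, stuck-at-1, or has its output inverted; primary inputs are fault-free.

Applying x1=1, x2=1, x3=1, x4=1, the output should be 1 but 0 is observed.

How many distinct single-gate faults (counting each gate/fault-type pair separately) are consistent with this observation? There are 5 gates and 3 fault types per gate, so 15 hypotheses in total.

Fault-free: g0=0, g1=1, g2=1, g3=1, g4=1 → 1. Observed 0.
  g0: none of the 3 fault types match ✗
  g1: stuck-at-0, inverted output ✓; others ✗
  g2: stuck-at-0, inverted output ✓; others ✗
  g3: stuck-at-0, inverted output ✓; others ✗
  g4: stuck-at-0, inverted output ✓; others ✗
Consistent faults: {g1 stuck-at-0, g1 inverted output, g2 stuck-at-0, g2 inverted output, g3 stuck-at-0, g3 inverted output, g4 stuck-at-0, g4 inverted output} — 8 in all.

8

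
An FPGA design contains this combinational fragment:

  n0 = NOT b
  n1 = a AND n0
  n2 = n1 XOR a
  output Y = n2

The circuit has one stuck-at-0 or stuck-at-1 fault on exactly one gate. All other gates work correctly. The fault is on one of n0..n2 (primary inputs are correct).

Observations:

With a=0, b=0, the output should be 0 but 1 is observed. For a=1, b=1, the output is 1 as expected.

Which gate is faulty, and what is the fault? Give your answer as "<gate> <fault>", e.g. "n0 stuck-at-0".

Fault-free values for test 1 (a=0, b=0): n0=1, n1=0, n2=0, giving Y=0. Observed 1.
Test 1: faults giving observed 1 are {n1 stuck-at-1, n2 stuck-at-1}.
Test 2 (a=1, b=1): fault-free n0=0, n1=0, n2=1 → 1; observed 1. Eliminates n1 stuck-at-1.
Only n2 stuck-at-1 is consistent with every test.

n2 stuck-at-1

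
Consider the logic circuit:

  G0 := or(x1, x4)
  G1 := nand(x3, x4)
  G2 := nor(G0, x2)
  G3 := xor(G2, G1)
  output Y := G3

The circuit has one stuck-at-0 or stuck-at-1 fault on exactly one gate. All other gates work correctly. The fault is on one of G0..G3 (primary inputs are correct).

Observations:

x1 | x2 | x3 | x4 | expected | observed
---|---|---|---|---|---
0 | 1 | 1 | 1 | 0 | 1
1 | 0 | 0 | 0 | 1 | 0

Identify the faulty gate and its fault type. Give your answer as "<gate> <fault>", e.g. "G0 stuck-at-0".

Fault-free values for test 1 (x1=0, x2=1, x3=1, x4=1): G0=1, G1=0, G2=0, G3=0, giving Y=0. Observed 1.
Test 1: faults giving observed 1 are {G1 stuck-at-1, G2 stuck-at-1, G3 stuck-at-1}.
Test 2 (x1=1, x2=0, x3=0, x4=0): fault-free G0=1, G1=1, G2=0, G3=1 → 1; observed 0. Eliminates G1 stuck-at-1, G3 stuck-at-1.
Only G2 stuck-at-1 is consistent with every test.

G2 stuck-at-1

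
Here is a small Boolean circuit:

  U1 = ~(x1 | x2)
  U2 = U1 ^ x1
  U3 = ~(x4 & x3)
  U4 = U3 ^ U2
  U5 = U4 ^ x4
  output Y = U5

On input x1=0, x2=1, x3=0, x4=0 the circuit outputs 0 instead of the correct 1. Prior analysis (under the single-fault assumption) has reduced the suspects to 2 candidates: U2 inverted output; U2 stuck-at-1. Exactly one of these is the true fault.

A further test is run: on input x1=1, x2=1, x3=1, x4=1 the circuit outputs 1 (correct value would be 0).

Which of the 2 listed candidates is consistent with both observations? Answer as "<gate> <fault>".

Evaluate each candidate on input x1=1, x2=1, x3=1, x4=1:
  U2 inverted output: U1=0, U2=0 [inverted output], U3=0, U4=0, U5=1 → 1 — matches
  U2 stuck-at-1: U1=0, U2=1 [stuck-at-1], U3=0, U4=1, U5=0 → 0 — eliminated
Only U2 inverted output reproduces the observed 1.

U2 inverted output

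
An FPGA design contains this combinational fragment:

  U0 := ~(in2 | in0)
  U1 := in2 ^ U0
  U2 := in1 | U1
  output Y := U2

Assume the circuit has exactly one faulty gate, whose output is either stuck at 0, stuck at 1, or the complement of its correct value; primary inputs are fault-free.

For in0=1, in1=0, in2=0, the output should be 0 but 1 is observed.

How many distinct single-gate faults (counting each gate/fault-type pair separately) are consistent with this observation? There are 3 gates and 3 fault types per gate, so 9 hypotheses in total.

6

Fault-free: U0=0, U1=0, U2=0 → 0. Observed 1.
  U0 stuck-at-0: output 0 ✗
  U0 stuck-at-1: output 1 ✓
  U0 inverted output: output 1 ✓
  U1 stuck-at-0: output 0 ✗
  U1 stuck-at-1: output 1 ✓
  U1 inverted output: output 1 ✓
  U2 stuck-at-0: output 0 ✗
  U2 stuck-at-1: output 1 ✓
  U2 inverted output: output 1 ✓
Consistent faults: {U0 stuck-at-1, U0 inverted output, U1 stuck-at-1, U1 inverted output, U2 stuck-at-1, U2 inverted output} — 6 in all.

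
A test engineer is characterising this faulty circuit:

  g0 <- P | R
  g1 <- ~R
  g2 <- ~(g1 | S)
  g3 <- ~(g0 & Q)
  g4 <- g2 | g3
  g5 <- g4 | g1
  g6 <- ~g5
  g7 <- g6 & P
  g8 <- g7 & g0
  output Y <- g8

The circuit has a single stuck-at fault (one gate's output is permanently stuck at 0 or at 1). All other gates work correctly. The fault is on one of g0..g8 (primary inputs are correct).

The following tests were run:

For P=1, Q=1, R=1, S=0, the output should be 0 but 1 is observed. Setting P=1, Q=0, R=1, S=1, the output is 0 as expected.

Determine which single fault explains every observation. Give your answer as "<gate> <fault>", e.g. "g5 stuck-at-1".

Fault-free values for test 1 (P=1, Q=1, R=1, S=0): g0=1, g1=0, g2=1, g3=0, g4=1, g5=1, g6=0, g7=0, g8=0, giving Y=0. Observed 1.
Test 1: faults giving observed 1 are {g2 stuck-at-0, g4 stuck-at-0, g5 stuck-at-0, g6 stuck-at-1, g7 stuck-at-1, g8 stuck-at-1}.
Test 2 (P=1, Q=0, R=1, S=1): fault-free g0=1, g1=0, g2=0, g3=1, g4=1, g5=1, g6=0, g7=0, g8=0 → 0; observed 0. Eliminates g4 stuck-at-0, g5 stuck-at-0, g6 stuck-at-1, g7 stuck-at-1, g8 stuck-at-1.
Only g2 stuck-at-0 is consistent with every test.

g2 stuck-at-0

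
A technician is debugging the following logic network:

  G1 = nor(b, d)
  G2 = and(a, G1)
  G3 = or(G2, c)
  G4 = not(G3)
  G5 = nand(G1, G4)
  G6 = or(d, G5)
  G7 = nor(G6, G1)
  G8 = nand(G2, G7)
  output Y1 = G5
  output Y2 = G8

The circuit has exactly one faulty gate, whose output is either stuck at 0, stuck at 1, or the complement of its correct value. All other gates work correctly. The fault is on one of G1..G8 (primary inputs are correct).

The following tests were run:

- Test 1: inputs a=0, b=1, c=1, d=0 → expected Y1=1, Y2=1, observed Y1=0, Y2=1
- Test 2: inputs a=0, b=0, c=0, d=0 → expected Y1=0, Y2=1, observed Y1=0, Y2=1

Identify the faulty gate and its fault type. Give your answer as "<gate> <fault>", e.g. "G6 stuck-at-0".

G5 stuck-at-0

Fault-free values for test 1 (a=0, b=1, c=1, d=0): G1=0, G2=0, G3=1, G4=0, G5=1, G6=1, G7=0, G8=1, giving Y1=1, Y2=1. Observed Y1=0, Y2=1.
Test 1: faults giving observed Y1=0, Y2=1 are {G5 stuck-at-0, G5 inverted output}.
Test 2 (a=0, b=0, c=0, d=0): fault-free G1=1, G2=0, G3=0, G4=1, G5=0, G6=0, G7=0, G8=1 → Y1=0, Y2=1; observed Y1=0, Y2=1. Eliminates G5 inverted output.
Only G5 stuck-at-0 is consistent with every test.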